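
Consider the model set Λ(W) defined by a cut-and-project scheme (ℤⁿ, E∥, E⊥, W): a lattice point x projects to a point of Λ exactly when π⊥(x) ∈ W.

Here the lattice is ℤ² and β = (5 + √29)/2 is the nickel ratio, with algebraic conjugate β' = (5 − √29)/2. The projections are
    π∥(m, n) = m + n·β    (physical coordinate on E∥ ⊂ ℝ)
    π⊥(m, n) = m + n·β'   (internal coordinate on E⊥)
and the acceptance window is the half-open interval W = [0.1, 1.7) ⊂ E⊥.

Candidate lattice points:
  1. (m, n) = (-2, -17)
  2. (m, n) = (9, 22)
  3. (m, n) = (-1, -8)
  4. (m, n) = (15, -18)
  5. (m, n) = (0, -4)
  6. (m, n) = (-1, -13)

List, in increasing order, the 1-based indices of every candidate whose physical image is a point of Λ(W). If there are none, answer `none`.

1, 3, 5, 6

Compute β' = (5−√29)/2 = -0.19258, so π⊥(m,n) = m -0.19258·n.
[1] lift (-2,-17): star map gives 1.27390; window check 0.1 ≤ 1.27390 < 1.7 is true → IN Λ
[2] lift (9,22): star map gives 4.76319; window check 0.1 ≤ 4.76319 < 1.7 is false → out
[3] lift (-1,-8): star map gives 0.54066; window check 0.1 ≤ 0.54066 < 1.7 is true → IN Λ
[4] lift (15,-18): star map gives 18.46648; window check 0.1 ≤ 18.46648 < 1.7 is false → out
[5] lift (0,-4): star map gives 0.77033; window check 0.1 ≤ 0.77033 < 1.7 is true → IN Λ
[6] lift (-1,-13): star map gives 1.50357; window check 0.1 ≤ 1.50357 < 1.7 is true → IN Λ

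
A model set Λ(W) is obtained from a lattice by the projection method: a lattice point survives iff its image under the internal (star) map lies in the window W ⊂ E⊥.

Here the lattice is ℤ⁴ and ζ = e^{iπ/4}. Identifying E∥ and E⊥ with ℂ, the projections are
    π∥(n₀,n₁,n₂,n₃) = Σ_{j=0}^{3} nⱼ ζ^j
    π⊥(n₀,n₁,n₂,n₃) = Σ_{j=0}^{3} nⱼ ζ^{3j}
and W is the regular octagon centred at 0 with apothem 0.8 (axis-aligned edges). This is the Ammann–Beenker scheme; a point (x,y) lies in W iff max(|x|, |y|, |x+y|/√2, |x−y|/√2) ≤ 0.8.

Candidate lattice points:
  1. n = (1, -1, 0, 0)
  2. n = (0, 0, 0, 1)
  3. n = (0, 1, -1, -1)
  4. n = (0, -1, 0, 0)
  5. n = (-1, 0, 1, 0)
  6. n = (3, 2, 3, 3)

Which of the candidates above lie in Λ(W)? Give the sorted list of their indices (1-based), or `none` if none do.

none

Internal map: ζ^{3j} for j=0..3 gives (1,0), (−√2/2,√2/2), (0,−1), (√2/2,√2/2).
#1 (1, -1, 0, 0): internal (1.707107, -0.707107); octagon support 1.707107 vs apothem 0.8 → ∉ W
#2 (0, 0, 0, 1): internal (0.707107, 0.707107); octagon support 1.000000 vs apothem 0.8 → ∉ W
#3 (0, 1, -1, -1): internal (-1.414214, 1.000000); octagon support 1.707107 vs apothem 0.8 → ∉ W
#4 (0, -1, 0, 0): internal (0.707107, -0.707107); octagon support 1.000000 vs apothem 0.8 → ∉ W
#5 (-1, 0, 1, 0): internal (-1.000000, -1.000000); octagon support 1.414214 vs apothem 0.8 → ∉ W
#6 (3, 2, 3, 3): internal (3.707107, 0.535534); octagon support 3.707107 vs apothem 0.8 → ∉ W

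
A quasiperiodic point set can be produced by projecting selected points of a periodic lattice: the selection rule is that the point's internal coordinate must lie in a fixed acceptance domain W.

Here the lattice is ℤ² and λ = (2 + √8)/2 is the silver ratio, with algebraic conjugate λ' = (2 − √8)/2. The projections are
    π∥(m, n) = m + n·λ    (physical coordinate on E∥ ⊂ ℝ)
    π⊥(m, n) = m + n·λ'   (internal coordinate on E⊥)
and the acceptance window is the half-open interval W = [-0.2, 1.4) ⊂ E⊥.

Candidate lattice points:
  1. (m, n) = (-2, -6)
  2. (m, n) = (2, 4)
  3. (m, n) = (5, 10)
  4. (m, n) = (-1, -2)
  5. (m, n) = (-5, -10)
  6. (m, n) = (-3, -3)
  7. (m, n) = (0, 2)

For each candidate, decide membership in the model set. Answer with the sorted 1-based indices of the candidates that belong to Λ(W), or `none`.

1, 2, 3, 4

λ' = (2−√8)/2 ≈ -0.4142.
#1 (-2,-6): internal coord -2 + (-6)·λ' = +0.4853; +0.4853 ∈ [-0.2, 1.4) → IN Λ
#2 (2,4): internal coord 2 + (4)·λ' = +0.3431; +0.3431 ∈ [-0.2, 1.4) → IN Λ
#3 (5,10): internal coord 5 + (10)·λ' = +0.8579; +0.8579 ∈ [-0.2, 1.4) → IN Λ
#4 (-1,-2): internal coord -1 + (-2)·λ' = -0.1716; -0.1716 ∈ [-0.2, 1.4) → IN Λ
#5 (-5,-10): internal coord -5 + (-10)·λ' = -0.8579; -0.8579 ∉ [-0.2, 1.4) → out
#6 (-3,-3): internal coord -3 + (-3)·λ' = -1.7574; -1.7574 ∉ [-0.2, 1.4) → out
#7 (0,2): internal coord 0 + (2)·λ' = -0.8284; -0.8284 ∉ [-0.2, 1.4) → out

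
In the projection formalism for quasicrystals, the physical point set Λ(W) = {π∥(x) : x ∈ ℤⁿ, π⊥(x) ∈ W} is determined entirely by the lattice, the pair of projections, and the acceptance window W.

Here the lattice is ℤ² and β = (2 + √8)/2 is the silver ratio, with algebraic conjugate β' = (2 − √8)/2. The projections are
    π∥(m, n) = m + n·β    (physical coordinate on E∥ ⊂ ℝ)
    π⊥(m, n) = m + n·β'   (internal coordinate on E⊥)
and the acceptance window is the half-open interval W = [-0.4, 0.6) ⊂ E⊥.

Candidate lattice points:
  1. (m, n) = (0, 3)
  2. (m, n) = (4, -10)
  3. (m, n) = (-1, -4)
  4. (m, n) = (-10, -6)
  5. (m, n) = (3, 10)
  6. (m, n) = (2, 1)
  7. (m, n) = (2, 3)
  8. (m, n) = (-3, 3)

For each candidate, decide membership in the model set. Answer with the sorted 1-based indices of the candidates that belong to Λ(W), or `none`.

Compute β' = (2−√8)/2 = -0.41421, so π⊥(m,n) = m -0.41421·n.
candidate 1: (m,n)=(0,3) → π∥ = 0+3·β ≈ 7.24264, π⊥ = 0+3·β' ≈ -1.24264 ∉ [-0.4, 0.6) ⇒ out
candidate 2: (m,n)=(4,-10) → π∥ = 4-10·β ≈ -20.14214, π⊥ = 4-10·β' ≈ 8.14214 ∉ [-0.4, 0.6) ⇒ out
candidate 3: (m,n)=(-1,-4) → π∥ = -1-4·β ≈ -10.65685, π⊥ = -1-4·β' ≈ 0.65685 ∉ [-0.4, 0.6) ⇒ out
candidate 4: (m,n)=(-10,-6) → π∥ = -10-6·β ≈ -24.48528, π⊥ = -10-6·β' ≈ -7.51472 ∉ [-0.4, 0.6) ⇒ out
candidate 5: (m,n)=(3,10) → π∥ = 3+10·β ≈ 27.14214, π⊥ = 3+10·β' ≈ -1.14214 ∉ [-0.4, 0.6) ⇒ out
candidate 6: (m,n)=(2,1) → π∥ = 2+1·β ≈ 4.41421, π⊥ = 2+1·β' ≈ 1.58579 ∉ [-0.4, 0.6) ⇒ out
candidate 7: (m,n)=(2,3) → π∥ = 2+3·β ≈ 9.24264, π⊥ = 2+3·β' ≈ 0.75736 ∉ [-0.4, 0.6) ⇒ out
candidate 8: (m,n)=(-3,3) → π∥ = -3+3·β ≈ 4.24264, π⊥ = -3+3·β' ≈ -4.24264 ∉ [-0.4, 0.6) ⇒ out

none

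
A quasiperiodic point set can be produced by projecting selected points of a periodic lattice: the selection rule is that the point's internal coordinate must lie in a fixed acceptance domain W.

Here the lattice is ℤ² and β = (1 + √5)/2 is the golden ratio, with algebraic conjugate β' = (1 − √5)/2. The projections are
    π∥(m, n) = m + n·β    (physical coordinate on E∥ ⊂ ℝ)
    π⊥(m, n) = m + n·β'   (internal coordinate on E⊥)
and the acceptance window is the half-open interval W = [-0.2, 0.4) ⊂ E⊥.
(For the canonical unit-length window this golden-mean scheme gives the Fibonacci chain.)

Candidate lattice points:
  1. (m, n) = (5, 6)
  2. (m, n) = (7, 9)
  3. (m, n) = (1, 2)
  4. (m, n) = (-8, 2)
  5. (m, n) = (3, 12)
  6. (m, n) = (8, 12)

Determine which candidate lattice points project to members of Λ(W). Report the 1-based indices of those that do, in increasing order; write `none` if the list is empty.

none

β' = (1−√5)/2 ≈ -0.61803.
#1 (5,6): internal coord 5 + (6)·β' = +1.29180; +1.29180 ∉ [-0.2, 0.4) → out
#2 (7,9): internal coord 7 + (9)·β' = +1.43769; +1.43769 ∉ [-0.2, 0.4) → out
#3 (1,2): internal coord 1 + (2)·β' = -0.23607; -0.23607 ∉ [-0.2, 0.4) → out
#4 (-8,2): internal coord -8 + (2)·β' = -9.23607; -9.23607 ∉ [-0.2, 0.4) → out
#5 (3,12): internal coord 3 + (12)·β' = -4.41641; -4.41641 ∉ [-0.2, 0.4) → out
#6 (8,12): internal coord 8 + (12)·β' = +0.58359; +0.58359 ∉ [-0.2, 0.4) → out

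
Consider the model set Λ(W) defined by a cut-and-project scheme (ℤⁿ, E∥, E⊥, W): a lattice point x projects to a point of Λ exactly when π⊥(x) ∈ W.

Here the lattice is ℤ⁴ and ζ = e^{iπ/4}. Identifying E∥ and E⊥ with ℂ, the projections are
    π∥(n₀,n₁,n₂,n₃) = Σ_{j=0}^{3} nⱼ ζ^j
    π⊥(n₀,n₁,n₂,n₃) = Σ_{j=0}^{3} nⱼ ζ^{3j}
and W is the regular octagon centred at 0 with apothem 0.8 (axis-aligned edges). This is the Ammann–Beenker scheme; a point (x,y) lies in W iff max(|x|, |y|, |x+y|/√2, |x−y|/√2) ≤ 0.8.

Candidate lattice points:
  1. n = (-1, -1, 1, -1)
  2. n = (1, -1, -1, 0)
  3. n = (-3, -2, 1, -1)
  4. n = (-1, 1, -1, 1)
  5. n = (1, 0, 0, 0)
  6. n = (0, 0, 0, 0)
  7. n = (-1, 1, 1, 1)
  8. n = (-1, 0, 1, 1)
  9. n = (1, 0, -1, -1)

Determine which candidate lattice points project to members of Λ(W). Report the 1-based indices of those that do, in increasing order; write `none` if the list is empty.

6, 8, 9

With ζ = e^{iπ/4} the internal vectors are ζ^0,ζ^3,ζ^6,ζ^9.
candidate 1: n = (-1, -1, 1, -1) → π⊥ ≈ (-1.000000, -2.414214); max(|x|,|y|,|x±y|/√2) = 2.414214 > 0.8 ⇒ ∉ W
candidate 2: n = (1, -1, -1, 0) → π⊥ ≈ (+1.707107, +0.292893); max(|x|,|y|,|x±y|/√2) = 1.707107 > 0.8 ⇒ ∉ W
candidate 3: n = (-3, -2, 1, -1) → π⊥ ≈ (-2.292893, -3.121320); max(|x|,|y|,|x±y|/√2) = 3.828427 > 0.8 ⇒ ∉ W
candidate 4: n = (-1, 1, -1, 1) → π⊥ ≈ (-1.000000, +2.414214); max(|x|,|y|,|x±y|/√2) = 2.414214 > 0.8 ⇒ ∉ W
candidate 5: n = (1, 0, 0, 0) → π⊥ ≈ (+1.000000, +0.000000); max(|x|,|y|,|x±y|/√2) = 1.000000 > 0.8 ⇒ ∉ W
candidate 6: n = (0, 0, 0, 0) → π⊥ ≈ (+0.000000, +0.000000); max(|x|,|y|,|x±y|/√2) = 0.000000 ≤ 0.8 ⇒ ∈ W
candidate 7: n = (-1, 1, 1, 1) → π⊥ ≈ (-1.000000, +0.414214); max(|x|,|y|,|x±y|/√2) = 1.000000 > 0.8 ⇒ ∉ W
candidate 8: n = (-1, 0, 1, 1) → π⊥ ≈ (-0.292893, -0.292893); max(|x|,|y|,|x±y|/√2) = 0.414214 ≤ 0.8 ⇒ ∈ W
candidate 9: n = (1, 0, -1, -1) → π⊥ ≈ (+0.292893, +0.292893); max(|x|,|y|,|x±y|/√2) = 0.414214 ≤ 0.8 ⇒ ∈ W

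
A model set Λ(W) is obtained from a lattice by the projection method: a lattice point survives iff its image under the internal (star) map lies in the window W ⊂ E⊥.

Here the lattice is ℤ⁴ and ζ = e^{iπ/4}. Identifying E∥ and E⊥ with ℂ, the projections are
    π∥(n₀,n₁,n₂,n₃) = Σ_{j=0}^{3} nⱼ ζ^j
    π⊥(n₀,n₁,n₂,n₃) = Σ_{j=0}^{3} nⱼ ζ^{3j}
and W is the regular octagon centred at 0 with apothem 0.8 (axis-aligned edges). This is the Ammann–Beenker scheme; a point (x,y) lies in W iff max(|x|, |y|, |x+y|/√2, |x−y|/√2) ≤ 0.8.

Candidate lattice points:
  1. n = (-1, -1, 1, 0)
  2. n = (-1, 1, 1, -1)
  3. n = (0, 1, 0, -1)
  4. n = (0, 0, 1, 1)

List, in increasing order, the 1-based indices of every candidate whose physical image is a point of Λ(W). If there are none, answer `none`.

With ζ = e^{iπ/4} the internal vectors are ζ^0,ζ^3,ζ^6,ζ^9.
#1 (-1, -1, 1, 0): internal (-0.2929, -1.7071); octagon support 1.7071 vs apothem 0.8 → ∉ W
#2 (-1, 1, 1, -1): internal (-2.4142, -1.0000); octagon support 2.4142 vs apothem 0.8 → ∉ W
#3 (0, 1, 0, -1): internal (-1.4142, 0.0000); octagon support 1.4142 vs apothem 0.8 → ∉ W
#4 (0, 0, 1, 1): internal (0.7071, -0.2929); octagon support 0.7071 vs apothem 0.8 → ∈ W

4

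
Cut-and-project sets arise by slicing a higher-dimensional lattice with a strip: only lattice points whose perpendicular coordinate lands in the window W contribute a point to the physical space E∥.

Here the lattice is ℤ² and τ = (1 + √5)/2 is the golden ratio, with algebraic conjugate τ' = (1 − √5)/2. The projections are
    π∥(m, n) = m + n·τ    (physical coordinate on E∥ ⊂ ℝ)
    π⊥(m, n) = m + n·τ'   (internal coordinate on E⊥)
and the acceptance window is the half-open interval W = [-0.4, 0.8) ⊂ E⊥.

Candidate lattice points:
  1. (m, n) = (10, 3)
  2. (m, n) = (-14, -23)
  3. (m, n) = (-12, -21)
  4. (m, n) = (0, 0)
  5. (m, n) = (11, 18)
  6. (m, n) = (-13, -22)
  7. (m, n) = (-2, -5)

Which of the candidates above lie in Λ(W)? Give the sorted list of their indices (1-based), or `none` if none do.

2, 4, 5, 6

Compute τ' = (1−√5)/2 = -0.618034, so π⊥(m,n) = m -0.618034·n.
[1] lift (10,3): star map gives 8.145898; window check -0.4 ≤ 8.145898 < 0.8 is false → out
[2] lift (-14,-23): star map gives 0.214782; window check -0.4 ≤ 0.214782 < 0.8 is true → IN Λ
[3] lift (-12,-21): star map gives 0.978714; window check -0.4 ≤ 0.978714 < 0.8 is false → out
[4] lift (0,0): star map gives 0.000000; window check -0.4 ≤ 0.000000 < 0.8 is true → IN Λ
[5] lift (11,18): star map gives -0.124612; window check -0.4 ≤ -0.124612 < 0.8 is true → IN Λ
[6] lift (-13,-22): star map gives 0.596748; window check -0.4 ≤ 0.596748 < 0.8 is true → IN Λ
[7] lift (-2,-5): star map gives 1.090170; window check -0.4 ≤ 1.090170 < 0.8 is false → out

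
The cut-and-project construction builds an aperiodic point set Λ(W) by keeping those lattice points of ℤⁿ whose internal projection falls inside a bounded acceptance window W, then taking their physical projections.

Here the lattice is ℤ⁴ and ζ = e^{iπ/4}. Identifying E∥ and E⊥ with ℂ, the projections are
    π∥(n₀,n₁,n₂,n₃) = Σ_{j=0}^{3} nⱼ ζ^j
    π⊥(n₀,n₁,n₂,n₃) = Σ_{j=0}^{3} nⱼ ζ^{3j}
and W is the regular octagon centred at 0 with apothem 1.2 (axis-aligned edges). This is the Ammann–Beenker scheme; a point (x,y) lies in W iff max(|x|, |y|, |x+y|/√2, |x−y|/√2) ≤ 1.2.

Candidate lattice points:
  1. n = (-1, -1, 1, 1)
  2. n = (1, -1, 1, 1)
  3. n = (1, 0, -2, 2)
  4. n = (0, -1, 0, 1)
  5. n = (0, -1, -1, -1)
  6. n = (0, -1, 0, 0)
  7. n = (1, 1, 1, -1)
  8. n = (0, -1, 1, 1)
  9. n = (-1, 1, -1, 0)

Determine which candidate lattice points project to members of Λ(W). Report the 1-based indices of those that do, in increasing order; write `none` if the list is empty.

1, 5, 6, 7

With ζ = e^{iπ/4} the internal vectors are ζ^0,ζ^3,ζ^6,ζ^9.
#1 (-1, -1, 1, 1): internal (0.414214, -1.000000); octagon support 1.000000 vs apothem 1.2 → ∈ W
#2 (1, -1, 1, 1): internal (2.414214, -1.000000); octagon support 2.414214 vs apothem 1.2 → ∉ W
#3 (1, 0, -2, 2): internal (2.414214, 3.414214); octagon support 4.121320 vs apothem 1.2 → ∉ W
#4 (0, -1, 0, 1): internal (1.414214, 0.000000); octagon support 1.414214 vs apothem 1.2 → ∉ W
#5 (0, -1, -1, -1): internal (0.000000, -0.414214); octagon support 0.414214 vs apothem 1.2 → ∈ W
#6 (0, -1, 0, 0): internal (0.707107, -0.707107); octagon support 1.000000 vs apothem 1.2 → ∈ W
#7 (1, 1, 1, -1): internal (-0.414214, -1.000000); octagon support 1.000000 vs apothem 1.2 → ∈ W
#8 (0, -1, 1, 1): internal (1.414214, -1.000000); octagon support 1.707107 vs apothem 1.2 → ∉ W
#9 (-1, 1, -1, 0): internal (-1.707107, 1.707107); octagon support 2.414214 vs apothem 1.2 → ∉ W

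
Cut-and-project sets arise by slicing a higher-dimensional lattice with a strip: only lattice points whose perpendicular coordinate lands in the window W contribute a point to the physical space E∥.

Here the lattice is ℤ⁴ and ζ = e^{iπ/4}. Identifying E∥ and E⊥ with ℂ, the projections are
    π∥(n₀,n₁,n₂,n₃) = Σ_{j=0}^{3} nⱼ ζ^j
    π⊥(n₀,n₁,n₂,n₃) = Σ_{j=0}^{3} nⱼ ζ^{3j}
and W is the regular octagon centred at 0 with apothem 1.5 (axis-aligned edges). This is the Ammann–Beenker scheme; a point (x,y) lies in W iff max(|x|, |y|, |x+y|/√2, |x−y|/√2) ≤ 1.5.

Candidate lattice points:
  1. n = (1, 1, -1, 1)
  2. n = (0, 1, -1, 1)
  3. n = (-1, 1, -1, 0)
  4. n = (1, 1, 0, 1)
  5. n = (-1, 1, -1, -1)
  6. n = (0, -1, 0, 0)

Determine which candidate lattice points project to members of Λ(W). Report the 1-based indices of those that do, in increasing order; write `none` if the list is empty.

Internal map: ζ^{3j} for j=0..3 gives (1,0), (−√2/2,√2/2), (0,−1), (√2/2,√2/2).
candidate 1: n = (1, 1, -1, 1) → π⊥ ≈ (+1.00000, +2.41421); max(|x|,|y|,|x±y|/√2) = 2.41421 > 1.5 ⇒ ∉ W
candidate 2: n = (0, 1, -1, 1) → π⊥ ≈ (+0.00000, +2.41421); max(|x|,|y|,|x±y|/√2) = 2.41421 > 1.5 ⇒ ∉ W
candidate 3: n = (-1, 1, -1, 0) → π⊥ ≈ (-1.70711, +1.70711); max(|x|,|y|,|x±y|/√2) = 2.41421 > 1.5 ⇒ ∉ W
candidate 4: n = (1, 1, 0, 1) → π⊥ ≈ (+1.00000, +1.41421); max(|x|,|y|,|x±y|/√2) = 1.70711 > 1.5 ⇒ ∉ W
candidate 5: n = (-1, 1, -1, -1) → π⊥ ≈ (-2.41421, +1.00000); max(|x|,|y|,|x±y|/√2) = 2.41421 > 1.5 ⇒ ∉ W
candidate 6: n = (0, -1, 0, 0) → π⊥ ≈ (+0.70711, -0.70711); max(|x|,|y|,|x±y|/√2) = 1.00000 ≤ 1.5 ⇒ ∈ W

6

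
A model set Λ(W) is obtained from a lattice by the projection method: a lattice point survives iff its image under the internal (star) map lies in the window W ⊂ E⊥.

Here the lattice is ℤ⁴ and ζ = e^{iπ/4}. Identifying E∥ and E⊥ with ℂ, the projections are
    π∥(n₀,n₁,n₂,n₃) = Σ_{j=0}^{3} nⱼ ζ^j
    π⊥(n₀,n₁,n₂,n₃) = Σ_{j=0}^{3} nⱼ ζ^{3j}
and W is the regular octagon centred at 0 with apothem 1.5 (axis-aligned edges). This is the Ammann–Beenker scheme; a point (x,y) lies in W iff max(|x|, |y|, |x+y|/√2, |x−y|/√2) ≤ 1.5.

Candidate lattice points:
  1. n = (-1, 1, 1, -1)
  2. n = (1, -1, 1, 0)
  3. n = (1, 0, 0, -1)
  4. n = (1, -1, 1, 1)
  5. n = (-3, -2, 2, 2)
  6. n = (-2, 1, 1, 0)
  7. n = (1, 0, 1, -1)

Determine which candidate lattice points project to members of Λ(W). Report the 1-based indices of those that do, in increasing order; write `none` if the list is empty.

3

With ζ = e^{iπ/4} the internal vectors are ζ^0,ζ^3,ζ^6,ζ^9.
#1 (-1, 1, 1, -1): internal (-2.41421, -1.00000); octagon support 2.41421 vs apothem 1.5 → ∉ W
#2 (1, -1, 1, 0): internal (1.70711, -1.70711); octagon support 2.41421 vs apothem 1.5 → ∉ W
#3 (1, 0, 0, -1): internal (0.29289, -0.70711); octagon support 0.70711 vs apothem 1.5 → ∈ W
#4 (1, -1, 1, 1): internal (2.41421, -1.00000); octagon support 2.41421 vs apothem 1.5 → ∉ W
#5 (-3, -2, 2, 2): internal (-0.17157, -2.00000); octagon support 2.00000 vs apothem 1.5 → ∉ W
#6 (-2, 1, 1, 0): internal (-2.70711, -0.29289); octagon support 2.70711 vs apothem 1.5 → ∉ W
#7 (1, 0, 1, -1): internal (0.29289, -1.70711); octagon support 1.70711 vs apothem 1.5 → ∉ W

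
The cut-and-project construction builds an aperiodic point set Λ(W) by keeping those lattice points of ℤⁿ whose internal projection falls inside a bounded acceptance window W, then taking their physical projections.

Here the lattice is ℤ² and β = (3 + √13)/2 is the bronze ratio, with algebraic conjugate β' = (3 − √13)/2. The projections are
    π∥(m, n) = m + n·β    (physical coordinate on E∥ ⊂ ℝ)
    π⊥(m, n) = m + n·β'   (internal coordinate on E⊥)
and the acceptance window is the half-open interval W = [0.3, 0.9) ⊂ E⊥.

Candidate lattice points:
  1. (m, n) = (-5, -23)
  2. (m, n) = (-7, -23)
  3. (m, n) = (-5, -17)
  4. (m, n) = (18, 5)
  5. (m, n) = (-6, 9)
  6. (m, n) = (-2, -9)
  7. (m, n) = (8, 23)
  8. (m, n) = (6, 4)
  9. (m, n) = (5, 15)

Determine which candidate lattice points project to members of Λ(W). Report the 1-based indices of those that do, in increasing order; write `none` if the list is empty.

Compute β' = (3−√13)/2 = -0.30278, so π⊥(m,n) = m -0.30278·n.
[1] lift (-5,-23): star map gives 1.96384; window check 0.3 ≤ 1.96384 < 0.9 is false → out
[2] lift (-7,-23): star map gives -0.03616; window check 0.3 ≤ -0.03616 < 0.9 is false → out
[3] lift (-5,-17): star map gives 0.14719; window check 0.3 ≤ 0.14719 < 0.9 is false → out
[4] lift (18,5): star map gives 16.48612; window check 0.3 ≤ 16.48612 < 0.9 is false → out
[5] lift (-6,9): star map gives -8.72498; window check 0.3 ≤ -8.72498 < 0.9 is false → out
[6] lift (-2,-9): star map gives 0.72498; window check 0.3 ≤ 0.72498 < 0.9 is true → IN Λ
[7] lift (8,23): star map gives 1.03616; window check 0.3 ≤ 1.03616 < 0.9 is false → out
[8] lift (6,4): star map gives 4.78890; window check 0.3 ≤ 4.78890 < 0.9 is false → out
[9] lift (5,15): star map gives 0.45837; window check 0.3 ≤ 0.45837 < 0.9 is true → IN Λ

6, 9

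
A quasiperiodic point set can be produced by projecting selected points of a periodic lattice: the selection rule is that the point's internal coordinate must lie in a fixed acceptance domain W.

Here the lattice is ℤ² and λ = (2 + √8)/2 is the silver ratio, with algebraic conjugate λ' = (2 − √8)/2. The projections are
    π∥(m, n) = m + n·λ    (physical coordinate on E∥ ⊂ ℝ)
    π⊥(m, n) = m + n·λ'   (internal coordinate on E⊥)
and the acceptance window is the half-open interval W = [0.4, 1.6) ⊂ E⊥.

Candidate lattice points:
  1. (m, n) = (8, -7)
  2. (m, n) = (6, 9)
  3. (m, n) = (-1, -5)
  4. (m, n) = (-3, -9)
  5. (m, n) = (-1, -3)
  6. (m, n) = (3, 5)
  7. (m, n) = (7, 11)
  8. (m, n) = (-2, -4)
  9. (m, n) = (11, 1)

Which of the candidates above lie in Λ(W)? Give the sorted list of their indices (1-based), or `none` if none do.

3, 4, 6

Compute λ' = (2−√8)/2 = -0.414214, so π⊥(m,n) = m -0.414214·n.
#1 (8,-7): internal coord 8 + (-7)·λ' = +10.899495; +10.899495 ∉ [0.4, 1.6) → out
#2 (6,9): internal coord 6 + (9)·λ' = +2.272078; +2.272078 ∉ [0.4, 1.6) → out
#3 (-1,-5): internal coord -1 + (-5)·λ' = +1.071068; +1.071068 ∈ [0.4, 1.6) → IN Λ
#4 (-3,-9): internal coord -3 + (-9)·λ' = +0.727922; +0.727922 ∈ [0.4, 1.6) → IN Λ
#5 (-1,-3): internal coord -1 + (-3)·λ' = +0.242641; +0.242641 ∉ [0.4, 1.6) → out
#6 (3,5): internal coord 3 + (5)·λ' = +0.928932; +0.928932 ∈ [0.4, 1.6) → IN Λ
#7 (7,11): internal coord 7 + (11)·λ' = +2.443651; +2.443651 ∉ [0.4, 1.6) → out
#8 (-2,-4): internal coord -2 + (-4)·λ' = -0.343146; -0.343146 ∉ [0.4, 1.6) → out
#9 (11,1): internal coord 11 + (1)·λ' = +10.585786; +10.585786 ∉ [0.4, 1.6) → out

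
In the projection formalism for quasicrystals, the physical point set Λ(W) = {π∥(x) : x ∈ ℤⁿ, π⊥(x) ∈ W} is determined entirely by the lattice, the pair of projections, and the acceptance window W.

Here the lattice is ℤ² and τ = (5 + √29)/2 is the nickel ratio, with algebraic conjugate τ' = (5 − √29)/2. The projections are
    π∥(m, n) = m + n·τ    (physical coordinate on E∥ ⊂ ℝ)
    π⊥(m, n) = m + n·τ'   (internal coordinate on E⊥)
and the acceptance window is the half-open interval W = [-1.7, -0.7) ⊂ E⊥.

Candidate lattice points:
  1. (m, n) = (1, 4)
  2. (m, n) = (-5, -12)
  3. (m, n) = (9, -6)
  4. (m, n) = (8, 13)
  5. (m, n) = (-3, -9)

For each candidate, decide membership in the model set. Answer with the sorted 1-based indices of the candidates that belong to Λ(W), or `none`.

5

Numerically τ ≈ 5.1926 and τ' = −1/τ ≈ -0.1926.
[1] lift (1,4): star map gives 0.2297; window check -1.7 ≤ 0.2297 < -0.7 is false → out
[2] lift (-5,-12): star map gives -2.6890; window check -1.7 ≤ -2.6890 < -0.7 is false → out
[3] lift (9,-6): star map gives 10.1555; window check -1.7 ≤ 10.1555 < -0.7 is false → out
[4] lift (8,13): star map gives 5.4964; window check -1.7 ≤ 5.4964 < -0.7 is false → out
[5] lift (-3,-9): star map gives -1.2668; window check -1.7 ≤ -1.2668 < -0.7 is true → IN Λ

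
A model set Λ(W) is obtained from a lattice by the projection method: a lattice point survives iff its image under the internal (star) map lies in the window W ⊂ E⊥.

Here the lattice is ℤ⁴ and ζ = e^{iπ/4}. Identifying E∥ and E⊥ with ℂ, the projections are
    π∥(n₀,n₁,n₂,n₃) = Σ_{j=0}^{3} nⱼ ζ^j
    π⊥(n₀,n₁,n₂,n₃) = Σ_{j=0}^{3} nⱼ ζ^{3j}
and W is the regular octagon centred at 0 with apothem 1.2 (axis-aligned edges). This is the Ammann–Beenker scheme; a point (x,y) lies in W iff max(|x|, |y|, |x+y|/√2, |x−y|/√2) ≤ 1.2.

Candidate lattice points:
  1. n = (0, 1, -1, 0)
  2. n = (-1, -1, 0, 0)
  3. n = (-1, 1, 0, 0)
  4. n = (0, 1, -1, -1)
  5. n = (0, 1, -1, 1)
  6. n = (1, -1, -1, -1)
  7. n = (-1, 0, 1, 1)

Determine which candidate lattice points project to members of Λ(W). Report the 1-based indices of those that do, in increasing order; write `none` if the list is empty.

2, 6, 7

With ζ = e^{iπ/4} the internal vectors are ζ^0,ζ^3,ζ^6,ζ^9.
candidate 1: n = (0, 1, -1, 0) → π⊥ ≈ (-0.707107, +1.707107); max(|x|,|y|,|x±y|/√2) = 1.707107 > 1.2 ⇒ ∉ W
candidate 2: n = (-1, -1, 0, 0) → π⊥ ≈ (-0.292893, -0.707107); max(|x|,|y|,|x±y|/√2) = 0.707107 ≤ 1.2 ⇒ ∈ W
candidate 3: n = (-1, 1, 0, 0) → π⊥ ≈ (-1.707107, +0.707107); max(|x|,|y|,|x±y|/√2) = 1.707107 > 1.2 ⇒ ∉ W
candidate 4: n = (0, 1, -1, -1) → π⊥ ≈ (-1.414214, +1.000000); max(|x|,|y|,|x±y|/√2) = 1.707107 > 1.2 ⇒ ∉ W
candidate 5: n = (0, 1, -1, 1) → π⊥ ≈ (+0.000000, +2.414214); max(|x|,|y|,|x±y|/√2) = 2.414214 > 1.2 ⇒ ∉ W
candidate 6: n = (1, -1, -1, -1) → π⊥ ≈ (+1.000000, -0.414214); max(|x|,|y|,|x±y|/√2) = 1.000000 ≤ 1.2 ⇒ ∈ W
candidate 7: n = (-1, 0, 1, 1) → π⊥ ≈ (-0.292893, -0.292893); max(|x|,|y|,|x±y|/√2) = 0.414214 ≤ 1.2 ⇒ ∈ W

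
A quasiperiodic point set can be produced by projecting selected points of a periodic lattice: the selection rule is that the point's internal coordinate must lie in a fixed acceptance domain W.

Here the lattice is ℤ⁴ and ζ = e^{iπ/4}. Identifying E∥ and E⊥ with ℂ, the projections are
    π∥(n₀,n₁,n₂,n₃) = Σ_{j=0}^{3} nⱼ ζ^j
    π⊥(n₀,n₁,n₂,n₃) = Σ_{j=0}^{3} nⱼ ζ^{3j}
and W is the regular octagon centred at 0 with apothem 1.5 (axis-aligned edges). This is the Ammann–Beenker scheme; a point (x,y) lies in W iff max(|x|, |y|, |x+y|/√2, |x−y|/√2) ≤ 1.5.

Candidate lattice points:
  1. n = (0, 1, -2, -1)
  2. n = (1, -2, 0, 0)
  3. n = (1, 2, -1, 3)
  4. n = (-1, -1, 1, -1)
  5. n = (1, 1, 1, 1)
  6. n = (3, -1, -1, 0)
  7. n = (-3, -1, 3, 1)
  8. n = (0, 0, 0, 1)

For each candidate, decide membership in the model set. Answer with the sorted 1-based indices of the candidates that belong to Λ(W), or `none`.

5, 8

With ζ = e^{iπ/4} the internal vectors are ζ^0,ζ^3,ζ^6,ζ^9.
#1 (0, 1, -2, -1): internal (-1.41421, 2.00000); octagon support 2.41421 vs apothem 1.5 → ∉ W
#2 (1, -2, 0, 0): internal (2.41421, -1.41421); octagon support 2.70711 vs apothem 1.5 → ∉ W
#3 (1, 2, -1, 3): internal (1.70711, 4.53553); octagon support 4.53553 vs apothem 1.5 → ∉ W
#4 (-1, -1, 1, -1): internal (-1.00000, -2.41421); octagon support 2.41421 vs apothem 1.5 → ∉ W
#5 (1, 1, 1, 1): internal (1.00000, 0.41421); octagon support 1.00000 vs apothem 1.5 → ∈ W
#6 (3, -1, -1, 0): internal (3.70711, 0.29289); octagon support 3.70711 vs apothem 1.5 → ∉ W
#7 (-3, -1, 3, 1): internal (-1.58579, -3.00000); octagon support 3.24264 vs apothem 1.5 → ∉ W
#8 (0, 0, 0, 1): internal (0.70711, 0.70711); octagon support 1.00000 vs apothem 1.5 → ∈ W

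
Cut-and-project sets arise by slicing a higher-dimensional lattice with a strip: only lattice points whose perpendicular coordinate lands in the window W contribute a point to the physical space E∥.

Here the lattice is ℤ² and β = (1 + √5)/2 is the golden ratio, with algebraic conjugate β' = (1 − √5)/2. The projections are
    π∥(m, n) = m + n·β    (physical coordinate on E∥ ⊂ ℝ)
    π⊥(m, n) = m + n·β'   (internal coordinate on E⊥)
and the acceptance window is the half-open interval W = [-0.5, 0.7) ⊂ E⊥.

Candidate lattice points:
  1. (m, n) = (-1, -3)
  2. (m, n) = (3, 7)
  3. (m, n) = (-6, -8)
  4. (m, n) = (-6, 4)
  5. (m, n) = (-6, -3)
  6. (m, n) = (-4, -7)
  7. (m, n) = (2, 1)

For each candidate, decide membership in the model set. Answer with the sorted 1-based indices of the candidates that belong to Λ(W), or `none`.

6

Compute β' = (1−√5)/2 = -0.61803, so π⊥(m,n) = m -0.61803·n.
[1] lift (-1,-3): star map gives 0.85410; window check -0.5 ≤ 0.85410 < 0.7 is false → out
[2] lift (3,7): star map gives -1.32624; window check -0.5 ≤ -1.32624 < 0.7 is false → out
[3] lift (-6,-8): star map gives -1.05573; window check -0.5 ≤ -1.05573 < 0.7 is false → out
[4] lift (-6,4): star map gives -8.47214; window check -0.5 ≤ -8.47214 < 0.7 is false → out
[5] lift (-6,-3): star map gives -4.14590; window check -0.5 ≤ -4.14590 < 0.7 is false → out
[6] lift (-4,-7): star map gives 0.32624; window check -0.5 ≤ 0.32624 < 0.7 is true → IN Λ
[7] lift (2,1): star map gives 1.38197; window check -0.5 ≤ 1.38197 < 0.7 is false → out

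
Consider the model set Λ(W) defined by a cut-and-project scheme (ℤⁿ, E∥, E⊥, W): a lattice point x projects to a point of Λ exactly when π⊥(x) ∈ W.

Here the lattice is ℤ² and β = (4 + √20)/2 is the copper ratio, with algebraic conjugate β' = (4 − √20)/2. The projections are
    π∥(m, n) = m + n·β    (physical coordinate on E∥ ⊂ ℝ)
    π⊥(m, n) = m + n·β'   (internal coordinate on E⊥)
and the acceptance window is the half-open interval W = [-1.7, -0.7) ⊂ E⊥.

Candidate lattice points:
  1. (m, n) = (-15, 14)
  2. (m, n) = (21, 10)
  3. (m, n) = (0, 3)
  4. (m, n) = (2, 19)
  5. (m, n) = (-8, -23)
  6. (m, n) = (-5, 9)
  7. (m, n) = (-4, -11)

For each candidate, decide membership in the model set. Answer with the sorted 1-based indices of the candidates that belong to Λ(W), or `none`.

3, 7

Numerically β ≈ 4.23607 and β' = −1/β ≈ -0.23607.
candidate 1: (m,n)=(-15,14) → π∥ = -15+14·β ≈ 44.30495, π⊥ = -15+14·β' ≈ -18.30495 ∉ [-1.7, -0.7) ⇒ out
candidate 2: (m,n)=(21,10) → π∥ = 21+10·β ≈ 63.36068, π⊥ = 21+10·β' ≈ 18.63932 ∉ [-1.7, -0.7) ⇒ out
candidate 3: (m,n)=(0,3) → π∥ = 0+3·β ≈ 12.70820, π⊥ = 0+3·β' ≈ -0.70820 ∈ [-1.7, -0.7) ⇒ IN Λ
candidate 4: (m,n)=(2,19) → π∥ = 2+19·β ≈ 82.48529, π⊥ = 2+19·β' ≈ -2.48529 ∉ [-1.7, -0.7) ⇒ out
candidate 5: (m,n)=(-8,-23) → π∥ = -8-23·β ≈ -105.42956, π⊥ = -8-23·β' ≈ -2.57044 ∉ [-1.7, -0.7) ⇒ out
candidate 6: (m,n)=(-5,9) → π∥ = -5+9·β ≈ 33.12461, π⊥ = -5+9·β' ≈ -7.12461 ∉ [-1.7, -0.7) ⇒ out
candidate 7: (m,n)=(-4,-11) → π∥ = -4-11·β ≈ -50.59675, π⊥ = -4-11·β' ≈ -1.40325 ∈ [-1.7, -0.7) ⇒ IN Λ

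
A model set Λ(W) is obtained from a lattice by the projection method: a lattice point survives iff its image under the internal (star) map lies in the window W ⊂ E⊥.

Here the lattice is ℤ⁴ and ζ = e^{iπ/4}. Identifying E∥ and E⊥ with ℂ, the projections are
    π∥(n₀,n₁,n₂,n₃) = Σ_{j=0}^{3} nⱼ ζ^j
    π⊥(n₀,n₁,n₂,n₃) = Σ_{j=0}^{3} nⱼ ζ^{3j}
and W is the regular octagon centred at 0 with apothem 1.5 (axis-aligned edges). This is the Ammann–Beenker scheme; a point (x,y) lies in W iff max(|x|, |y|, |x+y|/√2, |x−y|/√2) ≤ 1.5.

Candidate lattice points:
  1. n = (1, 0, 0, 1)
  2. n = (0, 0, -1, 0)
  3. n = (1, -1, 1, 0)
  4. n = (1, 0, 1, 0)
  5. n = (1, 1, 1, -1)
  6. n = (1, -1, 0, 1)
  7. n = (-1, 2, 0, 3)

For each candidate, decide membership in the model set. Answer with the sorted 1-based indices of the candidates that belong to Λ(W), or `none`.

π⊥(n) = n₀ + n₁ζ³ + n₂ζ⁶ + n₃ζ⁹ where ζ = e^{iπ/4}.
#1 (1, 0, 0, 1): internal (1.7071, 0.7071); octagon support 1.7071 vs apothem 1.5 → ∉ W
#2 (0, 0, -1, 0): internal (0.0000, 1.0000); octagon support 1.0000 vs apothem 1.5 → ∈ W
#3 (1, -1, 1, 0): internal (1.7071, -1.7071); octagon support 2.4142 vs apothem 1.5 → ∉ W
#4 (1, 0, 1, 0): internal (1.0000, -1.0000); octagon support 1.4142 vs apothem 1.5 → ∈ W
#5 (1, 1, 1, -1): internal (-0.4142, -1.0000); octagon support 1.0000 vs apothem 1.5 → ∈ W
#6 (1, -1, 0, 1): internal (2.4142, 0.0000); octagon support 2.4142 vs apothem 1.5 → ∉ W
#7 (-1, 2, 0, 3): internal (-0.2929, 3.5355); octagon support 3.5355 vs apothem 1.5 → ∉ W

2, 4, 5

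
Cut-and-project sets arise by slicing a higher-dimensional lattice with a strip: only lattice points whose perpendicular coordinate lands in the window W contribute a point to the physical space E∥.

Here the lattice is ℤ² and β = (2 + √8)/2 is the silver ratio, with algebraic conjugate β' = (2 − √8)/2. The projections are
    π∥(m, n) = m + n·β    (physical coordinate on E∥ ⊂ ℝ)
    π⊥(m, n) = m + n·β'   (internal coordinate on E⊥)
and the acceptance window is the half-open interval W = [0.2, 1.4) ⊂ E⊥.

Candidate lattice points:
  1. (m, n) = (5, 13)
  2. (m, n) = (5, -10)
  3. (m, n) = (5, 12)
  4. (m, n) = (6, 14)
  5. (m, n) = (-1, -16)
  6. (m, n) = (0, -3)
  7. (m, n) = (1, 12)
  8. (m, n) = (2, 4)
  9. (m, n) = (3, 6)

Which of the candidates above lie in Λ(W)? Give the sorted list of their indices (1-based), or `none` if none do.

Compute β' = (2−√8)/2 = -0.414214, so π⊥(m,n) = m -0.414214·n.
[1] lift (5,13): star map gives -0.384776; window check 0.2 ≤ -0.384776 < 1.4 is false → out
[2] lift (5,-10): star map gives 9.142136; window check 0.2 ≤ 9.142136 < 1.4 is false → out
[3] lift (5,12): star map gives 0.029437; window check 0.2 ≤ 0.029437 < 1.4 is false → out
[4] lift (6,14): star map gives 0.201010; window check 0.2 ≤ 0.201010 < 1.4 is true → IN Λ
[5] lift (-1,-16): star map gives 5.627417; window check 0.2 ≤ 5.627417 < 1.4 is false → out
[6] lift (0,-3): star map gives 1.242641; window check 0.2 ≤ 1.242641 < 1.4 is true → IN Λ
[7] lift (1,12): star map gives -3.970563; window check 0.2 ≤ -3.970563 < 1.4 is false → out
[8] lift (2,4): star map gives 0.343146; window check 0.2 ≤ 0.343146 < 1.4 is true → IN Λ
[9] lift (3,6): star map gives 0.514719; window check 0.2 ≤ 0.514719 < 1.4 is true → IN Λ

4, 6, 8, 9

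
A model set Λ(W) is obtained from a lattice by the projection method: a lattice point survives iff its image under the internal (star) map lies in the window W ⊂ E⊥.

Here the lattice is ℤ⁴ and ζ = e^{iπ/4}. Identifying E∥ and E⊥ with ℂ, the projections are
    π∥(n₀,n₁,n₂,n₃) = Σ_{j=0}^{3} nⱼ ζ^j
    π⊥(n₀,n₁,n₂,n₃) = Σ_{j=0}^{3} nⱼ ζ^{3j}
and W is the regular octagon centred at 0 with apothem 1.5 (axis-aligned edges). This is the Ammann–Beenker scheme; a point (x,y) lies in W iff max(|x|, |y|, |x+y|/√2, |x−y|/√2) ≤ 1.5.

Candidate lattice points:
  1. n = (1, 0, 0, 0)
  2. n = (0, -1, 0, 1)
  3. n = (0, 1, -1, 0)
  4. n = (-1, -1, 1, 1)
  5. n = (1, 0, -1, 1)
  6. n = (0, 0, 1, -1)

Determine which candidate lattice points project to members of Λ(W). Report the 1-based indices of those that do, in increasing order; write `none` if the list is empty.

With ζ = e^{iπ/4} the internal vectors are ζ^0,ζ^3,ζ^6,ζ^9.
#1 (1, 0, 0, 0): internal (1.0000, 0.0000); octagon support 1.0000 vs apothem 1.5 → ∈ W
#2 (0, -1, 0, 1): internal (1.4142, 0.0000); octagon support 1.4142 vs apothem 1.5 → ∈ W
#3 (0, 1, -1, 0): internal (-0.7071, 1.7071); octagon support 1.7071 vs apothem 1.5 → ∉ W
#4 (-1, -1, 1, 1): internal (0.4142, -1.0000); octagon support 1.0000 vs apothem 1.5 → ∈ W
#5 (1, 0, -1, 1): internal (1.7071, 1.7071); octagon support 2.4142 vs apothem 1.5 → ∉ W
#6 (0, 0, 1, -1): internal (-0.7071, -1.7071); octagon support 1.7071 vs apothem 1.5 → ∉ W

1, 2, 4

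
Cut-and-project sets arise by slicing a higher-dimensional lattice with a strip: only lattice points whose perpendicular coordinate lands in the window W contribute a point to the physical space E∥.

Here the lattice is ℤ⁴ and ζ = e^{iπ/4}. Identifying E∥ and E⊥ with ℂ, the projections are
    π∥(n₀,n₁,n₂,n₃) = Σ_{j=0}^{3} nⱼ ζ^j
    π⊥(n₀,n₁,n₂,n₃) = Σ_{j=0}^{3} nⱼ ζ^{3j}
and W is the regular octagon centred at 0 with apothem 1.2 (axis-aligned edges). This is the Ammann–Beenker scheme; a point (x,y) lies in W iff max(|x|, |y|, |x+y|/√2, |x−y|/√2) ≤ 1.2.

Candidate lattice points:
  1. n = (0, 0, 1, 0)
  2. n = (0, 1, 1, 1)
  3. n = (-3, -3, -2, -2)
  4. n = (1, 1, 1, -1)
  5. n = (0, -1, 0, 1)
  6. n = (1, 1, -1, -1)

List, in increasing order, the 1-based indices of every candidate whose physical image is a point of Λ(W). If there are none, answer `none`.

Internal map: ζ^{3j} for j=0..3 gives (1,0), (−√2/2,√2/2), (0,−1), (√2/2,√2/2).
candidate 1: n = (0, 0, 1, 0) → π⊥ ≈ (+0.0000, -1.0000); max(|x|,|y|,|x±y|/√2) = 1.0000 ≤ 1.2 ⇒ ∈ W
candidate 2: n = (0, 1, 1, 1) → π⊥ ≈ (+0.0000, +0.4142); max(|x|,|y|,|x±y|/√2) = 0.4142 ≤ 1.2 ⇒ ∈ W
candidate 3: n = (-3, -3, -2, -2) → π⊥ ≈ (-2.2929, -1.5355); max(|x|,|y|,|x±y|/√2) = 2.7071 > 1.2 ⇒ ∉ W
candidate 4: n = (1, 1, 1, -1) → π⊥ ≈ (-0.4142, -1.0000); max(|x|,|y|,|x±y|/√2) = 1.0000 ≤ 1.2 ⇒ ∈ W
candidate 5: n = (0, -1, 0, 1) → π⊥ ≈ (+1.4142, +0.0000); max(|x|,|y|,|x±y|/√2) = 1.4142 > 1.2 ⇒ ∉ W
candidate 6: n = (1, 1, -1, -1) → π⊥ ≈ (-0.4142, +1.0000); max(|x|,|y|,|x±y|/√2) = 1.0000 ≤ 1.2 ⇒ ∈ W

1, 2, 4, 6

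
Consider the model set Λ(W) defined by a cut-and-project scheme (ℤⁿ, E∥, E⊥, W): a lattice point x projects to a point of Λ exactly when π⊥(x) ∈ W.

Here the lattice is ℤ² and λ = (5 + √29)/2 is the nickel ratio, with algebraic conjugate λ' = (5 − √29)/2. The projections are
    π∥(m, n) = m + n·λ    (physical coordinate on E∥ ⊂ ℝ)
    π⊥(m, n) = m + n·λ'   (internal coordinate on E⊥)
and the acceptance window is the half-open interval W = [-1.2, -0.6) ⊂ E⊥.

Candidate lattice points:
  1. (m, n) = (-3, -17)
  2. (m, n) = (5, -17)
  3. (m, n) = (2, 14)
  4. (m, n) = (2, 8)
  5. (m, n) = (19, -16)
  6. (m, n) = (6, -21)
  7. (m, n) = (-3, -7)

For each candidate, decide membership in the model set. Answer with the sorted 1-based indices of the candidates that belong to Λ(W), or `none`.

Compute λ' = (5−√29)/2 = -0.19258, so π⊥(m,n) = m -0.19258·n.
#1 (-3,-17): internal coord -3 + (-17)·λ' = +0.27390; +0.27390 ∉ [-1.2, -0.6) → out
#2 (5,-17): internal coord 5 + (-17)·λ' = +8.27390; +8.27390 ∉ [-1.2, -0.6) → out
#3 (2,14): internal coord 2 + (14)·λ' = -0.69615; -0.69615 ∈ [-1.2, -0.6) → IN Λ
#4 (2,8): internal coord 2 + (8)·λ' = +0.45934; +0.45934 ∉ [-1.2, -0.6) → out
#5 (19,-16): internal coord 19 + (-16)·λ' = +22.08132; +22.08132 ∉ [-1.2, -0.6) → out
#6 (6,-21): internal coord 6 + (-21)·λ' = +10.04423; +10.04423 ∉ [-1.2, -0.6) → out
#7 (-3,-7): internal coord -3 + (-7)·λ' = -1.65192; -1.65192 ∉ [-1.2, -0.6) → out

3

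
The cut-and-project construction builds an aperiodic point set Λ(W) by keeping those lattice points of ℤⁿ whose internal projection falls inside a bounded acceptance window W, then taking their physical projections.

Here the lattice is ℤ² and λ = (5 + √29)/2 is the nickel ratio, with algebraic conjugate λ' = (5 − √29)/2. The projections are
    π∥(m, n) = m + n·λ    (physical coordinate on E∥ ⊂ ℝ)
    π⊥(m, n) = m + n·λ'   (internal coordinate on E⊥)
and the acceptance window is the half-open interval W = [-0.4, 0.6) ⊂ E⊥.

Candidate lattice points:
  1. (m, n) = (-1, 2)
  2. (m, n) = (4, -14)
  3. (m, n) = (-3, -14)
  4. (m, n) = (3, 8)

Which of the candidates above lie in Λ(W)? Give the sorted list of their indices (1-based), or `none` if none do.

Compute λ' = (5−√29)/2 = -0.19258, so π⊥(m,n) = m -0.19258·n.
[1] lift (-1,2): star map gives -1.38516; window check -0.4 ≤ -1.38516 < 0.6 is false → out
[2] lift (4,-14): star map gives 6.69615; window check -0.4 ≤ 6.69615 < 0.6 is false → out
[3] lift (-3,-14): star map gives -0.30385; window check -0.4 ≤ -0.30385 < 0.6 is true → IN Λ
[4] lift (3,8): star map gives 1.45934; window check -0.4 ≤ 1.45934 < 0.6 is false → out

3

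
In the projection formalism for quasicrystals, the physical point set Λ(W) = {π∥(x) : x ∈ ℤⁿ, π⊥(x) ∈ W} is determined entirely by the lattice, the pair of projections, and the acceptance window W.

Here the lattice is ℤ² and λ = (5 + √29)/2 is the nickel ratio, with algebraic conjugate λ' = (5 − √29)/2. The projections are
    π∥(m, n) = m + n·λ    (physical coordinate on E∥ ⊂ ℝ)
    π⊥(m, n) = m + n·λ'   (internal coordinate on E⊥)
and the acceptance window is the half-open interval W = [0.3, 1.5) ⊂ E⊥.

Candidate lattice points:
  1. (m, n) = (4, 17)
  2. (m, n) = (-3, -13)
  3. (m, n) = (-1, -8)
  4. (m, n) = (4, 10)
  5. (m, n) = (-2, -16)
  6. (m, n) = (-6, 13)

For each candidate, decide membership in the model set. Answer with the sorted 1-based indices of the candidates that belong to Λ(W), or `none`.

λ' = (5−√29)/2 ≈ -0.192582.
candidate 1: (m,n)=(4,17) → π∥ = 4+17·λ ≈ 92.273901, π⊥ = 4+17·λ' ≈ 0.726099 ∈ [0.3, 1.5) ⇒ IN Λ
candidate 2: (m,n)=(-3,-13) → π∥ = -3-13·λ ≈ -70.503571, π⊥ = -3-13·λ' ≈ -0.496429 ∉ [0.3, 1.5) ⇒ out
candidate 3: (m,n)=(-1,-8) → π∥ = -1-8·λ ≈ -42.540659, π⊥ = -1-8·λ' ≈ 0.540659 ∈ [0.3, 1.5) ⇒ IN Λ
candidate 4: (m,n)=(4,10) → π∥ = 4+10·λ ≈ 55.925824, π⊥ = 4+10·λ' ≈ 2.074176 ∉ [0.3, 1.5) ⇒ out
candidate 5: (m,n)=(-2,-16) → π∥ = -2-16·λ ≈ -85.081318, π⊥ = -2-16·λ' ≈ 1.081318 ∈ [0.3, 1.5) ⇒ IN Λ
candidate 6: (m,n)=(-6,13) → π∥ = -6+13·λ ≈ 61.503571, π⊥ = -6+13·λ' ≈ -8.503571 ∉ [0.3, 1.5) ⇒ out

1, 3, 5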